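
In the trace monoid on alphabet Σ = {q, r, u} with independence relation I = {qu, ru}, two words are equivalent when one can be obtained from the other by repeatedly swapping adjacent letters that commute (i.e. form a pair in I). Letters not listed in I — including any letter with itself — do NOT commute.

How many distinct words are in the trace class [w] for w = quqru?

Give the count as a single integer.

drop 0:q onto floor
drop 1:u onto floor
drop 2:q onto {0:q}
drop 3:r onto {2:q}
drop 4:u onto {1:u}
ground layer = {0:q, 1:u}
drop-orders for the pieces not yet dropped (sum over which currently-grounded one goes next):
  1 to go: {3} 1  {4} 1
  2 to go: {1,4} 1  {2,3} 1  {3,4} 2
  3 to go: {0,2,3} 1  {1,3,4} 3  {2,3,4} 3
  if 0:q drops first: 6 orders
  if 1:u drops first: 4 orders
heap linearizations: 10

10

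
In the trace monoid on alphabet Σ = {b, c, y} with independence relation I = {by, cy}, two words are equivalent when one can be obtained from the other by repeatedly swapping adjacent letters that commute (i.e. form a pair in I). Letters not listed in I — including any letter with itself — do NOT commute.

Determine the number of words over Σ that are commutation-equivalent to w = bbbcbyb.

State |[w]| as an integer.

7

0(b) covers ∅
1(b) covers 0:b
2(b) covers 1:b
3(c) covers 2:b
4(b) covers 3:c
5(y) covers ∅
6(b) covers 4:b
floor of heap: 0:b, 5:y
completions by unplaced set U, small U first (add the entries for U minus each lowest piece of U):
  |U|=1: {5}:1  {6}:1
  |U|=2: {4,6}:1  {5,6}:2
  |U|=3: {3,4,6}:1  {4,5,6}:3
  |U|=4: {2,3,4,6}:1  {3,4,5,6}:4
  |U|=5: {1,2,3,4,6}:1  {2,3,4,5,6}:5
  start at 0(b): 6
  start at 5(y): 1
sum over floor = 7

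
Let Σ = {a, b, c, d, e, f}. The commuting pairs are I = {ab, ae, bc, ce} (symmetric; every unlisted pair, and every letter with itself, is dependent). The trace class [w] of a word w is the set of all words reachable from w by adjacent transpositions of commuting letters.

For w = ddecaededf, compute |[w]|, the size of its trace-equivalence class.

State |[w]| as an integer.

6

#0=d has no predecessor
#1=d depends on [0:d]
#2=e depends on [1:d]
#3=c depends on [1:d]
#4=a depends on [3:c]
#5=e depends on [2:e]
#6=d depends on [4:a, 5:e]
#7=e depends on [6:d]
#8=d depends on [7:e]
#9=f depends on [8:d]
sources: [0:d]
N(rest) = Σ N(rest − s) over sources s of rest; N(one piece) = 1:
  size 1 → [9]=1
  size 2 → [8,9]=1
  size 3 → [7,8,9]=1
  size 4 → [6,7,8,9]=1
  size 5 → [4,6,7,8,9]=1  [5,6,7,8,9]=1
  size 6 → [2,5,6,7,8,9]=1  [3,4,6,7,8,9]=1  [4,5,6,7,8,9]=2
  size 7 → [2,4,5,6,7,8,9]=3  [3,4,5,6,7,8,9]=3
  size 8 → [2,3,4,5,6,7,8,9]=6
  first=0(d) contributes 6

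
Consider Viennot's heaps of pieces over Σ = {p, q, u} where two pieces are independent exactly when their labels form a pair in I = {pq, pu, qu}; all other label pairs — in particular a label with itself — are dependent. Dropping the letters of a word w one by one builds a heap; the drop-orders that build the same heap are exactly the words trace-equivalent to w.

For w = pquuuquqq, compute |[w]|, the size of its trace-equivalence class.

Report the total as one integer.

#0=p has no predecessor
#1=q has no predecessor
#2=u has no predecessor
#3=u depends on [2:u]
#4=u depends on [3:u]
#5=q depends on [1:q]
#6=u depends on [4:u]
#7=q depends on [5:q]
#8=q depends on [7:q]
sources: [0:p, 1:q, 2:u]
N(rest) = Σ N(rest − s) over sources s of rest; N(one piece) = 1:
  size 1 → [0]=1  [6]=1  [8]=1
  size 2 → [0,6]=2  [0,8]=2  [4,6]=1  [6,8]=2  [7,8]=1
  size 3 → [0,4,6]=3  [0,6,8]=6  [0,7,8]=3  [3,4,6]=1  [4,6,8]=3  [5,7,8]=1  [6,7,8]=3
  size 4 → [0,3,4,6]=4  [0,4,6,8]=12  [0,5,7,8]=4  [0,6,7,8]=12  [1,5,7,8]=1  [2,3,4,6]=1  [3,4,6,8]=4  [4,6,7,8]=6  [5,6,7,8]=4
  size 5 → [0,1,5,7,8]=5  [0,2,3,4,6]=5  [0,3,4,6,8]=20  [0,4,6,7,8]=30  [0,5,6,7,8]=20  [1,5,6,7,8]=5  [2,3,4,6,8]=5  [3,4,6,7,8]=10  [4,5,6,7,8]=10
  size 6 → [0,1,5,6,7,8]=30  [0,2,3,4,6,8]=30  [0,3,4,6,7,8]=60  [0,4,5,6,7,8]=60  [1,4,5,6,7,8]=15  [2,3,4,6,7,8]=15  [3,4,5,6,7,8]=20
  size 7 → [0,1,4,5,6,7,8]=105  [0,2,3,4,6,7,8]=105  [0,3,4,5,6,7,8]=140  [1,3,4,5,6,7,8]=35  [2,3,4,5,6,7,8]=35
  first=0(p) contributes 70
  first=1(q) contributes 280
  first=2(u) contributes 280
|[w]| = 630

630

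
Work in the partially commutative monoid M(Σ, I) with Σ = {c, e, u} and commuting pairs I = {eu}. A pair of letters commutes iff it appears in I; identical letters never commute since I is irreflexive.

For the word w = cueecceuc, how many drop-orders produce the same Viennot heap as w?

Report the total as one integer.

drop 0:c onto floor
drop 1:u onto {0:c}
drop 2:e onto {0:c}
drop 3:e onto {2:e}
drop 4:c onto {1:u, 3:e}
drop 5:c onto {4:c}
drop 6:e onto {5:c}
drop 7:u onto {5:c}
drop 8:c onto {6:e, 7:u}
ground layer = {0:c}
drop-orders for the pieces not yet dropped (sum over which currently-grounded one goes next):
  1 to go: {8} 1
  2 to go: {6,8} 1  {7,8} 1
  3 to go: {6,7,8} 2
  4 to go: {5,6,7,8} 2
  5 to go: {4,5,6,7,8} 2
  6 to go: {1,4,5,6,7,8} 2  {3,4,5,6,7,8} 2
  7 to go: {1,3,4,5,6,7,8} 4  {2,3,4,5,6,7,8} 2
  if 0:c drops first: 6 orders

6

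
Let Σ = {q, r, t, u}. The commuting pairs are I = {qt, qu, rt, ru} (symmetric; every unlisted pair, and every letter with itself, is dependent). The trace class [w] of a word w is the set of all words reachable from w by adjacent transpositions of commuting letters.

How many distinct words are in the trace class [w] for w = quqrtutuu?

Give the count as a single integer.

piece 0:q — minimal
piece 1:u — minimal
piece 2:q rests on {0:q}
piece 3:r rests on {2:q}
piece 4:t rests on {1:u}
piece 5:u rests on {4:t}
piece 6:t rests on {5:u}
piece 7:u rests on {6:t}
piece 8:u rests on {7:u}
minimal pieces: {0:q, 1:u}
ways to finish when only these pieces remain (= sum over removing one remaining piece with nothing left below it):
  1 left: {3}→1  {8}→1
  2 left: {2,3}→1  {3,8}→2  {7,8}→1
  3 left: {0,2,3}→1  {2,3,8}→3  {3,7,8}→3  {6,7,8}→1
  4 left: {0,2,3,8}→4  {2,3,7,8}→6  {3,6,7,8}→4  {5,6,7,8}→1
  5 left: {0,2,3,7,8}→10  {2,3,6,7,8}→10  {3,5,6,7,8}→5  {4,5,6,7,8}→1
  6 left: {0,2,3,6,7,8}→20  {1,4,5,6,7,8}→1  {2,3,5,6,7,8}→15  {3,4,5,6,7,8}→6
  7 left: {0,2,3,5,6,7,8}→35  {1,3,4,5,6,7,8}→7  {2,3,4,5,6,7,8}→21
  placing 0:q first → 28 extensions
  placing 1:u first → 56 extensions
total linear extensions = 84

84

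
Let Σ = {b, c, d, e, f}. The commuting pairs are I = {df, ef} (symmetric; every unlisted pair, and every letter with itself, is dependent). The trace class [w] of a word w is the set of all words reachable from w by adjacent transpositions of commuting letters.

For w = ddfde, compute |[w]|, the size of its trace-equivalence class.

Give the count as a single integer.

5

#0=d has no predecessor
#1=d depends on [0:d]
#2=f has no predecessor
#3=d depends on [1:d]
#4=e depends on [3:d]
sources: [0:d, 2:f]
N(rest) = Σ N(rest − s) over sources s of rest; N(one piece) = 1:
  size 1 → [2]=1  [4]=1
  size 2 → [2,4]=2  [3,4]=1
  size 3 → [1,3,4]=1  [2,3,4]=3
  first=0(d) contributes 4
  first=2(f) contributes 1
|[w]| = 5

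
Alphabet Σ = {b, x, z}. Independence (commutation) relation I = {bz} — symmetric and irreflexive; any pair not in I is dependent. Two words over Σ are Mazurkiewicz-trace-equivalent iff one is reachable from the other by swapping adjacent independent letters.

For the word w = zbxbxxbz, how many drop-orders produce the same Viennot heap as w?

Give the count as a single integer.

4

piece 0:z — minimal
piece 1:b — minimal
piece 2:x rests on {0:z, 1:b}
piece 3:b rests on {2:x}
piece 4:x rests on {3:b}
piece 5:x rests on {4:x}
piece 6:b rests on {5:x}
piece 7:z rests on {5:x}
minimal pieces: {0:z, 1:b}
ways to finish when only these pieces remain (= sum over removing one remaining piece with nothing left below it):
  1 left: {6}→1  {7}→1
  2 left: {6,7}→2
  3 left: {5,6,7}→2
  4 left: {4,5,6,7}→2
  5 left: {3,4,5,6,7}→2
  6 left: {2,3,4,5,6,7}→2
  placing 0:z first → 2 extensions
  placing 1:b first → 2 extensions
total linear extensions = 4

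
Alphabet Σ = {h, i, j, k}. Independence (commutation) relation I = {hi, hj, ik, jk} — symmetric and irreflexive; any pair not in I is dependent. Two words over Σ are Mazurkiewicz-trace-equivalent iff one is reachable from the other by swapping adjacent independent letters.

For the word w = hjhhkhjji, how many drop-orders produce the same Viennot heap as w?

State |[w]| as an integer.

126

piece 0:h — minimal
piece 1:j — minimal
piece 2:h rests on {0:h}
piece 3:h rests on {2:h}
piece 4:k rests on {3:h}
piece 5:h rests on {4:k}
piece 6:j rests on {1:j}
piece 7:j rests on {6:j}
piece 8:i rests on {7:j}
minimal pieces: {0:h, 1:j}
ways to finish when only these pieces remain (= sum over removing one remaining piece with nothing left below it):
  1 left: {5}→1  {8}→1
  2 left: {4,5}→1  {5,8}→2  {7,8}→1
  3 left: {3,4,5}→1  {4,5,8}→3  {5,7,8}→3  {6,7,8}→1
  4 left: {1,6,7,8}→1  {2,3,4,5}→1  {3,4,5,8}→4  {4,5,7,8}→6  {5,6,7,8}→4
  5 left: {0,2,3,4,5}→1  {1,5,6,7,8}→5  {2,3,4,5,8}→5  {3,4,5,7,8}→10  {4,5,6,7,8}→10
  6 left: {0,2,3,4,5,8}→6  {1,4,5,6,7,8}→15  {2,3,4,5,7,8}→15  {3,4,5,6,7,8}→20
  7 left: {0,2,3,4,5,7,8}→21  {1,3,4,5,6,7,8}→35  {2,3,4,5,6,7,8}→35
  placing 0:h first → 70 extensions
  placing 1:j first → 56 extensions
total linear extensions = 126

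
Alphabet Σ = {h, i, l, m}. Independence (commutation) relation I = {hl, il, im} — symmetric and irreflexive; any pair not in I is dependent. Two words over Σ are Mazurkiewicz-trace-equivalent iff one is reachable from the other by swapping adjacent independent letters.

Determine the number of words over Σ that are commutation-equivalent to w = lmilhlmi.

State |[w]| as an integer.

0(l) covers ∅
1(m) covers 0:l
2(i) covers ∅
3(l) covers 1:m
4(h) covers 1:m, 2:i
5(l) covers 3:l
6(m) covers 4:h, 5:l
7(i) covers 4:h
floor of heap: 0:l, 2:i
completions by unplaced set U, small U first (add the entries for U minus each lowest piece of U):
  |U|=1: {6}:1  {7}:1
  |U|=2: {5,6}:1  {6,7}:2
  |U|=3: {3,5,6}:1  {4,6,7}:2  {5,6,7}:3
  |U|=4: {2,4,6,7}:2  {3,5,6,7}:4  {4,5,6,7}:5
  |U|=5: {2,4,5,6,7}:7  {3,4,5,6,7}:9
  |U|=6: {1,3,4,5,6,7}:9  {2,3,4,5,6,7}:16
  start at 0(l): 25
  start at 2(i): 9
sum over floor = 34

34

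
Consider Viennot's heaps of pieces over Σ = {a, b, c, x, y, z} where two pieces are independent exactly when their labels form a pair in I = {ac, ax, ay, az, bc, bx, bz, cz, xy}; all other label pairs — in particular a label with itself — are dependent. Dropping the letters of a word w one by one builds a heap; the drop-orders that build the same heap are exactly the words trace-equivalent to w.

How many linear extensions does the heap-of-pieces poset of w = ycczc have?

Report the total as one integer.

4

piece 0:y — minimal
piece 1:c rests on {0:y}
piece 2:c rests on {1:c}
piece 3:z rests on {0:y}
piece 4:c rests on {2:c}
minimal pieces: {0:y}
ways to finish when only these pieces remain (= sum over removing one remaining piece with nothing left below it):
  1 left: {3}→1  {4}→1
  2 left: {2,4}→1  {3,4}→2
  3 left: {1,2,4}→1  {2,3,4}→3
  placing 0:y first → 4 extensions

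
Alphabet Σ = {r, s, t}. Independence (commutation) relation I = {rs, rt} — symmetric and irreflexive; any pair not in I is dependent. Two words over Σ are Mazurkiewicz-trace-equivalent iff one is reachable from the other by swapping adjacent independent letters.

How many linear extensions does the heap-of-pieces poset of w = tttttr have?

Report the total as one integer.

0(t) covers ∅
1(t) covers 0:t
2(t) covers 1:t
3(t) covers 2:t
4(t) covers 3:t
5(r) covers ∅
floor of heap: 0:t, 5:r
completions by unplaced set U, small U first (add the entries for U minus each lowest piece of U):
  |U|=1: {4}:1  {5}:1
  |U|=2: {3,4}:1  {4,5}:2
  |U|=3: {2,3,4}:1  {3,4,5}:3
  |U|=4: {1,2,3,4}:1  {2,3,4,5}:4
  start at 0(t): 5
  start at 5(r): 1
sum over floor = 6

6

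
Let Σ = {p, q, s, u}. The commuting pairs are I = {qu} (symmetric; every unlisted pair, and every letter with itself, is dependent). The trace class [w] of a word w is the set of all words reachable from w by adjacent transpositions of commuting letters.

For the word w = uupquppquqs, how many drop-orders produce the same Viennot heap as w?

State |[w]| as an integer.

drop 0:u onto floor
drop 1:u onto {0:u}
drop 2:p onto {1:u}
drop 3:q onto {2:p}
drop 4:u onto {2:p}
drop 5:p onto {3:q, 4:u}
drop 6:p onto {5:p}
drop 7:q onto {6:p}
drop 8:u onto {6:p}
drop 9:q onto {7:q}
drop 10:s onto {8:u, 9:q}
ground layer = {0:u}
drop-orders for the pieces not yet dropped (sum over which currently-grounded one goes next):
  1 to go: {10} 1
  2 to go: {8,10} 1  {9,10} 1
  3 to go: {7,9,10} 1  {8,9,10} 2
  4 to go: {7,8,9,10} 3
  5 to go: {6,7,8,9,10} 3
  6 to go: {5,6,7,8,9,10} 3
  7 to go: {3,5,6,7,8,9,10} 3  {4,5,6,7,8,9,10} 3
  8 to go: {3,4,5,6,7,8,9,10} 6
  9 to go: {2,3,4,5,6,7,8,9,10} 6
  if 0:u drops first: 6 orders

6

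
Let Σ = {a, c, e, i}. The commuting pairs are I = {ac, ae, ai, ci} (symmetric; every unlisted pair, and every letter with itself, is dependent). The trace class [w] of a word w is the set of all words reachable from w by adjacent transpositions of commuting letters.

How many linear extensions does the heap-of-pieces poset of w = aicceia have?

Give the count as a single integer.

63

#0=a has no predecessor
#1=i has no predecessor
#2=c has no predecessor
#3=c depends on [2:c]
#4=e depends on [1:i, 3:c]
#5=i depends on [4:e]
#6=a depends on [0:a]
sources: [0:a, 1:i, 2:c]
N(rest) = Σ N(rest − s) over sources s of rest; N(one piece) = 1:
  size 1 → [5]=1  [6]=1
  size 2 → [0,6]=1  [4,5]=1  [5,6]=2
  size 3 → [0,5,6]=3  [1,4,5]=1  [3,4,5]=1  [4,5,6]=3
  size 4 → [0,4,5,6]=6  [1,3,4,5]=2  [1,4,5,6]=4  [2,3,4,5]=1  [3,4,5,6]=4
  size 5 → [0,1,4,5,6]=10  [0,3,4,5,6]=10  [1,2,3,4,5]=3  [1,3,4,5,6]=10  [2,3,4,5,6]=5
  first=0(a) contributes 18
  first=1(i) contributes 15
  first=2(c) contributes 30
|[w]| = 63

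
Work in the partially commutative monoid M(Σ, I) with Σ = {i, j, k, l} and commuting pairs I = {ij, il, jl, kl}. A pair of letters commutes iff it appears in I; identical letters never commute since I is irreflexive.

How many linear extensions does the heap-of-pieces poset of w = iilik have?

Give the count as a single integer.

5

0(i) covers ∅
1(i) covers 0:i
2(l) covers ∅
3(i) covers 1:i
4(k) covers 3:i
floor of heap: 0:i, 2:l
completions by unplaced set U, small U first (add the entries for U minus each lowest piece of U):
  |U|=1: {2}:1  {4}:1
  |U|=2: {2,4}:2  {3,4}:1
  |U|=3: {1,3,4}:1  {2,3,4}:3
  start at 0(i): 4
  start at 2(l): 1
sum over floor = 5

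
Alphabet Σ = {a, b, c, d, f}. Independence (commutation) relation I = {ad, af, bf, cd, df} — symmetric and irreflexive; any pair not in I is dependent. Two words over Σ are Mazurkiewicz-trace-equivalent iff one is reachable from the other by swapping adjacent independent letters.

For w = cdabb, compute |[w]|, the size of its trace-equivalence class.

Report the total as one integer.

3

piece 0:c — minimal
piece 1:d — minimal
piece 2:a rests on {0:c}
piece 3:b rests on {1:d, 2:a}
piece 4:b rests on {3:b}
minimal pieces: {0:c, 1:d}
ways to finish when only these pieces remain (= sum over removing one remaining piece with nothing left below it):
  1 left: {4}→1
  2 left: {3,4}→1
  3 left: {1,3,4}→1  {2,3,4}→1
  placing 0:c first → 2 extensions
  placing 1:d first → 1 extensions
total linear extensions = 3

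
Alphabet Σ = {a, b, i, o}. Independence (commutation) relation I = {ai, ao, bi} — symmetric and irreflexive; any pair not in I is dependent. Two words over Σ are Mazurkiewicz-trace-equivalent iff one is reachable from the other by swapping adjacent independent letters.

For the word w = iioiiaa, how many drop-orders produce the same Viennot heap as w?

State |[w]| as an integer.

21

#0=i has no predecessor
#1=i depends on [0:i]
#2=o depends on [1:i]
#3=i depends on [2:o]
#4=i depends on [3:i]
#5=a has no predecessor
#6=a depends on [5:a]
sources: [0:i, 5:a]
N(rest) = Σ N(rest − s) over sources s of rest; N(one piece) = 1:
  size 1 → [4]=1  [6]=1
  size 2 → [3,4]=1  [4,6]=2  [5,6]=1
  size 3 → [2,3,4]=1  [3,4,6]=3  [4,5,6]=3
  size 4 → [1,2,3,4]=1  [2,3,4,6]=4  [3,4,5,6]=6
  size 5 → [0,1,2,3,4]=1  [1,2,3,4,6]=5  [2,3,4,5,6]=10
  first=0(i) contributes 15
  first=5(a) contributes 6
|[w]| = 21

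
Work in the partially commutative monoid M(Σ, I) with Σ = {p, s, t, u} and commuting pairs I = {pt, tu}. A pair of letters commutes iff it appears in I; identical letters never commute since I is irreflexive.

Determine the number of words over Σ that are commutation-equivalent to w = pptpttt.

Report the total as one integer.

0(p) covers ∅
1(p) covers 0:p
2(t) covers ∅
3(p) covers 1:p
4(t) covers 2:t
5(t) covers 4:t
6(t) covers 5:t
floor of heap: 0:p, 2:t
completions by unplaced set U, small U first (add the entries for U minus each lowest piece of U):
  |U|=1: {3}:1  {6}:1
  |U|=2: {1,3}:1  {3,6}:2  {5,6}:1
  |U|=3: {0,1,3}:1  {1,3,6}:3  {3,5,6}:3  {4,5,6}:1
  |U|=4: {0,1,3,6}:4  {1,3,5,6}:6  {2,4,5,6}:1  {3,4,5,6}:4
  |U|=5: {0,1,3,5,6}:10  {1,3,4,5,6}:10  {2,3,4,5,6}:5
  start at 0(p): 15
  start at 2(t): 20
sum over floor = 35

35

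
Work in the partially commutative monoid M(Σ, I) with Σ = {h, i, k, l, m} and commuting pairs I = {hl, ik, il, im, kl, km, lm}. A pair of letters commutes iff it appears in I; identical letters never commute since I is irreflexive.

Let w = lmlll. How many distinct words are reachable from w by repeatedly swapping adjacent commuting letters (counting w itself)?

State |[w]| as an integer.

drop 0:l onto floor
drop 1:m onto floor
drop 2:l onto {0:l}
drop 3:l onto {2:l}
drop 4:l onto {3:l}
ground layer = {0:l, 1:m}
drop-orders for the pieces not yet dropped (sum over which currently-grounded one goes next):
  1 to go: {1} 1  {4} 1
  2 to go: {1,4} 2  {3,4} 1
  3 to go: {1,3,4} 3  {2,3,4} 1
  if 0:l drops first: 4 orders
  if 1:m drops first: 1 orders
heap linearizations: 5

5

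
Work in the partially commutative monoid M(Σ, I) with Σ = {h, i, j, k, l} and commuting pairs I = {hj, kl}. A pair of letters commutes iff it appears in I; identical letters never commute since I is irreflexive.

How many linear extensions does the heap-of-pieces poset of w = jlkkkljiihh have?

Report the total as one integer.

0(j) covers ∅
1(l) covers 0:j
2(k) covers 0:j
3(k) covers 2:k
4(k) covers 3:k
5(l) covers 1:l
6(j) covers 4:k, 5:l
7(i) covers 6:j
8(i) covers 7:i
9(h) covers 8:i
10(h) covers 9:h
floor of heap: 0:j
completions by unplaced set U, small U first (add the entries for U minus each lowest piece of U):
  |U|=1: {10}:1
  |U|=2: {9,10}:1
  |U|=3: {8,9,10}:1
  |U|=4: {7,8,9,10}:1
  |U|=5: {6,7,8,9,10}:1
  |U|=6: {4,6,7,8,9,10}:1  {5,6,7,8,9,10}:1
  |U|=7: {1,5,6,7,8,9,10}:1  {3,4,6,7,8,9,10}:1  {4,5,6,7,8,9,10}:2
  |U|=8: {1,4,5,6,7,8,9,10}:3  {2,3,4,6,7,8,9,10}:1  {3,4,5,6,7,8,9,10}:3
  |U|=9: {1,3,4,5,6,7,8,9,10}:6  {2,3,4,5,6,7,8,9,10}:4
  start at 0(j): 10

10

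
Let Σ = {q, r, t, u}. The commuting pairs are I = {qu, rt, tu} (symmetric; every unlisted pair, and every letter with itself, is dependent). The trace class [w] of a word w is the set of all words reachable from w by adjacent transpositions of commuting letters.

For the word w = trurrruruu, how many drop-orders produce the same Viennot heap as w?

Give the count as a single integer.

10

piece 0:t — minimal
piece 1:r — minimal
piece 2:u rests on {1:r}
piece 3:r rests on {2:u}
piece 4:r rests on {3:r}
piece 5:r rests on {4:r}
piece 6:u rests on {5:r}
piece 7:r rests on {6:u}
piece 8:u rests on {7:r}
piece 9:u rests on {8:u}
minimal pieces: {0:t, 1:r}
ways to finish when only these pieces remain (= sum over removing one remaining piece with nothing left below it):
  1 left: {0}→1  {9}→1
  2 left: {0,9}→2  {8,9}→1
  3 left: {0,8,9}→3  {7,8,9}→1
  4 left: {0,7,8,9}→4  {6,7,8,9}→1
  5 left: {0,6,7,8,9}→5  {5,6,7,8,9}→1
  6 left: {0,5,6,7,8,9}→6  {4,5,6,7,8,9}→1
  7 left: {0,4,5,6,7,8,9}→7  {3,4,5,6,7,8,9}→1
  8 left: {0,3,4,5,6,7,8,9}→8  {2,3,4,5,6,7,8,9}→1
  placing 0:t first → 1 extensions
  placing 1:r first → 9 extensions
total linear extensions = 10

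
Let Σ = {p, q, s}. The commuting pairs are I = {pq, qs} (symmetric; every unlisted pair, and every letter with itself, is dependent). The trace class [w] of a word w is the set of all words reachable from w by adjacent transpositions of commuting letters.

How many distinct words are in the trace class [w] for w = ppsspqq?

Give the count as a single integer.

piece 0:p — minimal
piece 1:p rests on {0:p}
piece 2:s rests on {1:p}
piece 3:s rests on {2:s}
piece 4:p rests on {3:s}
piece 5:q — minimal
piece 6:q rests on {5:q}
minimal pieces: {0:p, 5:q}
ways to finish when only these pieces remain (= sum over removing one remaining piece with nothing left below it):
  1 left: {4}→1  {6}→1
  2 left: {3,4}→1  {4,6}→2  {5,6}→1
  3 left: {2,3,4}→1  {3,4,6}→3  {4,5,6}→3
  4 left: {1,2,3,4}→1  {2,3,4,6}→4  {3,4,5,6}→6
  5 left: {0,1,2,3,4}→1  {1,2,3,4,6}→5  {2,3,4,5,6}→10
  placing 0:p first → 15 extensions
  placing 5:q first → 6 extensions
total linear extensions = 21

21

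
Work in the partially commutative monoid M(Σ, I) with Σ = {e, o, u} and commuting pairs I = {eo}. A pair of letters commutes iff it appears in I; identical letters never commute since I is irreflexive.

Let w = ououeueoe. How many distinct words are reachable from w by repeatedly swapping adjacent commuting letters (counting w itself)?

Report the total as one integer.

drop 0:o onto floor
drop 1:u onto {0:o}
drop 2:o onto {1:u}
drop 3:u onto {2:o}
drop 4:e onto {3:u}
drop 5:u onto {4:e}
drop 6:e onto {5:u}
drop 7:o onto {5:u}
drop 8:e onto {6:e}
ground layer = {0:o}
drop-orders for the pieces not yet dropped (sum over which currently-grounded one goes next):
  1 to go: {7} 1  {8} 1
  2 to go: {6,8} 1  {7,8} 2
  3 to go: {6,7,8} 3
  4 to go: {5,6,7,8} 3
  5 to go: {4,5,6,7,8} 3
  6 to go: {3,4,5,6,7,8} 3
  7 to go: {2,3,4,5,6,7,8} 3
  if 0:o drops first: 3 orders

3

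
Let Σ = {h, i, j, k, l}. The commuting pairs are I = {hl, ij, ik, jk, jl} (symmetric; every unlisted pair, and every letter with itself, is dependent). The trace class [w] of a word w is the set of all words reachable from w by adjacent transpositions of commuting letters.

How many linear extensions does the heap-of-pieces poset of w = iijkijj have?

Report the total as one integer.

140

0(i) covers ∅
1(i) covers 0:i
2(j) covers ∅
3(k) covers ∅
4(i) covers 1:i
5(j) covers 2:j
6(j) covers 5:j
floor of heap: 0:i, 2:j, 3:k
completions by unplaced set U, small U first (add the entries for U minus each lowest piece of U):
  |U|=1: {3}:1  {4}:1  {6}:1
  |U|=2: {1,4}:1  {3,4}:2  {3,6}:2  {4,6}:2  {5,6}:1
  |U|=3: {0,1,4}:1  {1,3,4}:3  {1,4,6}:3  {2,5,6}:1  {3,4,6}:6  {3,5,6}:3  {4,5,6}:3
  |U|=4: {0,1,3,4}:4  {0,1,4,6}:4  {1,3,4,6}:12  {1,4,5,6}:6  {2,3,5,6}:4  {2,4,5,6}:4  {3,4,5,6}:12
  |U|=5: {0,1,3,4,6}:20  {0,1,4,5,6}:10  {1,2,4,5,6}:10  {1,3,4,5,6}:30  {2,3,4,5,6}:20
  start at 0(i): 60
  start at 2(j): 60
  start at 3(k): 20
sum over floor = 140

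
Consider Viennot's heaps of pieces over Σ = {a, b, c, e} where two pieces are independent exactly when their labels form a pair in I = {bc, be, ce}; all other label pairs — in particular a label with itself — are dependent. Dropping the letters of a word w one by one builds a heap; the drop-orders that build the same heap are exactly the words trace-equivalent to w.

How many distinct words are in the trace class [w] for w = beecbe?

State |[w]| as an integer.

#0=b has no predecessor
#1=e has no predecessor
#2=e depends on [1:e]
#3=c has no predecessor
#4=b depends on [0:b]
#5=e depends on [2:e]
sources: [0:b, 1:e, 3:c]
N(rest) = Σ N(rest − s) over sources s of rest; N(one piece) = 1:
  size 1 → [3]=1  [4]=1  [5]=1
  size 2 → [0,4]=1  [2,5]=1  [3,4]=2  [3,5]=2  [4,5]=2
  size 3 → [0,3,4]=3  [0,4,5]=3  [1,2,5]=1  [2,3,5]=3  [2,4,5]=3  [3,4,5]=6
  size 4 → [0,2,4,5]=6  [0,3,4,5]=12  [1,2,3,5]=4  [1,2,4,5]=4  [2,3,4,5]=12
  first=0(b) contributes 20
  first=1(e) contributes 30
  first=3(c) contributes 10
|[w]| = 60

60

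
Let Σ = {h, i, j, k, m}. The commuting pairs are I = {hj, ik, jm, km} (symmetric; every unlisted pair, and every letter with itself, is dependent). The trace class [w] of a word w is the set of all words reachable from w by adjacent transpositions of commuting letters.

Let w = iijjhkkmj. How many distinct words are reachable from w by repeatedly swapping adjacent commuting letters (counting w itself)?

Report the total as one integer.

15

piece 0:i — minimal
piece 1:i rests on {0:i}
piece 2:j rests on {1:i}
piece 3:j rests on {2:j}
piece 4:h rests on {1:i}
piece 5:k rests on {3:j, 4:h}
piece 6:k rests on {5:k}
piece 7:m rests on {4:h}
piece 8:j rests on {6:k}
minimal pieces: {0:i}
ways to finish when only these pieces remain (= sum over removing one remaining piece with nothing left below it):
  1 left: {7}→1  {8}→1
  2 left: {6,8}→1  {7,8}→2
  3 left: {5,6,8}→1  {6,7,8}→3
  4 left: {3,5,6,8}→1  {5,6,7,8}→4
  5 left: {2,3,5,6,8}→1  {3,5,6,7,8}→5  {4,5,6,7,8}→4
  6 left: {2,3,5,6,7,8}→6  {3,4,5,6,7,8}→9
  7 left: {2,3,4,5,6,7,8}→15
  placing 0:i first → 15 extensions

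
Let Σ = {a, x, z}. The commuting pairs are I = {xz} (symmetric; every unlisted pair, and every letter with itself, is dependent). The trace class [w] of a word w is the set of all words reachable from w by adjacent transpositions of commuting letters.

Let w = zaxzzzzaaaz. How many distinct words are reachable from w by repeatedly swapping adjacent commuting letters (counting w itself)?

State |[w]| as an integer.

5

#0=z has no predecessor
#1=a depends on [0:z]
#2=x depends on [1:a]
#3=z depends on [1:a]
#4=z depends on [3:z]
#5=z depends on [4:z]
#6=z depends on [5:z]
#7=a depends on [2:x, 6:z]
#8=a depends on [7:a]
#9=a depends on [8:a]
#10=z depends on [9:a]
sources: [0:z]
N(rest) = Σ N(rest − s) over sources s of rest; N(one piece) = 1:
  size 1 → [10]=1
  size 2 → [9,10]=1
  size 3 → [8,9,10]=1
  size 4 → [7,8,9,10]=1
  size 5 → [2,7,8,9,10]=1  [6,7,8,9,10]=1
  size 6 → [2,6,7,8,9,10]=2  [5,6,7,8,9,10]=1
  size 7 → [2,5,6,7,8,9,10]=3  [4,5,6,7,8,9,10]=1
  size 8 → [2,4,5,6,7,8,9,10]=4  [3,4,5,6,7,8,9,10]=1
  size 9 → [2,3,4,5,6,7,8,9,10]=5
  first=0(z) contributes 5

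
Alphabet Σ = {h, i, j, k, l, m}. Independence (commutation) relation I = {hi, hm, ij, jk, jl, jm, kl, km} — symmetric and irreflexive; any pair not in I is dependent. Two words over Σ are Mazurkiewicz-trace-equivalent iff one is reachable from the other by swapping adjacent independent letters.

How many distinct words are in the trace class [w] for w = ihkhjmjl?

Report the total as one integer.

27

drop 0:i onto floor
drop 1:h onto floor
drop 2:k onto {0:i, 1:h}
drop 3:h onto {2:k}
drop 4:j onto {3:h}
drop 5:m onto {0:i}
drop 6:j onto {4:j}
drop 7:l onto {3:h, 5:m}
ground layer = {0:i, 1:h}
drop-orders for the pieces not yet dropped (sum over which currently-grounded one goes next):
  1 to go: {6} 1  {7} 1
  2 to go: {4,6} 1  {5,7} 1  {6,7} 2
  3 to go: {4,6,7} 3  {5,6,7} 3
  4 to go: {3,4,6,7} 3  {4,5,6,7} 6
  5 to go: {2,3,4,6,7} 3  {3,4,5,6,7} 9
  6 to go: {1,2,3,4,6,7} 3  {2,3,4,5,6,7} 12
  if 0:i drops first: 15 orders
  if 1:h drops first: 12 orders
heap linearizations: 27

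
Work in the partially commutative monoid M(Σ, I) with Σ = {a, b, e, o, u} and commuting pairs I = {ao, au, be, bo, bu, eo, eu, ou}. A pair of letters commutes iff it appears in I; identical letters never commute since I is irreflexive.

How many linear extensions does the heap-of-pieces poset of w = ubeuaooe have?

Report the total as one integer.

0(u) covers ∅
1(b) covers ∅
2(e) covers ∅
3(u) covers 0:u
4(a) covers 1:b, 2:e
5(o) covers ∅
6(o) covers 5:o
7(e) covers 4:a
floor of heap: 0:u, 1:b, 2:e, 5:o
completions by unplaced set U, small U first (add the entries for U minus each lowest piece of U):
  |U|=1: {3}:1  {6}:1  {7}:1
  |U|=2: {0,3}:1  {3,6}:2  {3,7}:2  {4,7}:1  {5,6}:1  {6,7}:2
  |U|=3: {0,3,6}:3  {0,3,7}:3  {1,4,7}:1  {2,4,7}:1  {3,4,7}:3  {3,5,6}:3  {3,6,7}:6  {4,6,7}:3  {5,6,7}:3
  |U|=4: {0,3,4,7}:6  {0,3,5,6}:6  {0,3,6,7}:12  {1,2,4,7}:2  {1,3,4,7}:4  {1,4,6,7}:4  {2,3,4,7}:4  {2,4,6,7}:4  {3,4,6,7}:12  {3,5,6,7}:12  {4,5,6,7}:6
  |U|=5: {0,1,3,4,7}:10  {0,2,3,4,7}:10  {0,3,4,6,7}:30  {0,3,5,6,7}:30  {1,2,3,4,7}:10  {1,2,4,6,7}:10  {1,3,4,6,7}:20  {1,4,5,6,7}:10  {2,3,4,6,7}:20  {2,4,5,6,7}:10  {3,4,5,6,7}:30
  |U|=6: {0,1,2,3,4,7}:30  {0,1,3,4,6,7}:60  {0,2,3,4,6,7}:60  {0,3,4,5,6,7}:90  {1,2,3,4,6,7}:60  {1,2,4,5,6,7}:30  {1,3,4,5,6,7}:60  {2,3,4,5,6,7}:60
  start at 0(u): 210
  start at 1(b): 210
  start at 2(e): 210
  start at 5(o): 210
sum over floor = 840

840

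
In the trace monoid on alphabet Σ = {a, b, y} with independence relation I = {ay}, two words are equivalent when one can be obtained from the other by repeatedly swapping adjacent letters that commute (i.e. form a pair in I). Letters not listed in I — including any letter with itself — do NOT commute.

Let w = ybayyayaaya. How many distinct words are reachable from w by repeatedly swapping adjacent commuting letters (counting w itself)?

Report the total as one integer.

drop 0:y onto floor
drop 1:b onto {0:y}
drop 2:a onto {1:b}
drop 3:y onto {1:b}
drop 4:y onto {3:y}
drop 5:a onto {2:a}
drop 6:y onto {4:y}
drop 7:a onto {5:a}
drop 8:a onto {7:a}
drop 9:y onto {6:y}
drop 10:a onto {8:a}
ground layer = {0:y}
drop-orders for the pieces not yet dropped (sum over which currently-grounded one goes next):
  1 to go: {9} 1  {10} 1
  2 to go: {6,9} 1  {8,10} 1  {9,10} 2
  3 to go: {4,6,9} 1  {6,9,10} 3  {7,8,10} 1  {8,9,10} 3
  4 to go: {3,4,6,9} 1  {4,6,9,10} 4  {5,7,8,10} 1  {6,8,9,10} 6  {7,8,9,10} 4
  5 to go: {2,5,7,8,10} 1  {3,4,6,9,10} 5  {4,6,8,9,10} 10  {5,7,8,9,10} 5  {6,7,8,9,10} 10
  6 to go: {2,5,7,8,9,10} 6  {3,4,6,8,9,10} 15  {4,6,7,8,9,10} 20  {5,6,7,8,9,10} 15
  7 to go: {2,5,6,7,8,9,10} 21  {3,4,6,7,8,9,10} 35  {4,5,6,7,8,9,10} 35
  8 to go: {2,4,5,6,7,8,9,10} 56  {3,4,5,6,7,8,9,10} 70
  9 to go: {2,3,4,5,6,7,8,9,10} 126
  if 0:y drops first: 126 orders

126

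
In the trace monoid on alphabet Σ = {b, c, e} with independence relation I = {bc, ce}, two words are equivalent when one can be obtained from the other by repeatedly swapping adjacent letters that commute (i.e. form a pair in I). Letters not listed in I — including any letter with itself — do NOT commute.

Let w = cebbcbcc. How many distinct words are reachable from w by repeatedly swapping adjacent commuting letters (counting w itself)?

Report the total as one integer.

0(c) covers ∅
1(e) covers ∅
2(b) covers 1:e
3(b) covers 2:b
4(c) covers 0:c
5(b) covers 3:b
6(c) covers 4:c
7(c) covers 6:c
floor of heap: 0:c, 1:e
completions by unplaced set U, small U first (add the entries for U minus each lowest piece of U):
  |U|=1: {5}:1  {7}:1
  |U|=2: {3,5}:1  {5,7}:2  {6,7}:1
  |U|=3: {2,3,5}:1  {3,5,7}:3  {4,6,7}:1  {5,6,7}:3
  |U|=4: {0,4,6,7}:1  {1,2,3,5}:1  {2,3,5,7}:4  {3,5,6,7}:6  {4,5,6,7}:4
  |U|=5: {0,4,5,6,7}:5  {1,2,3,5,7}:5  {2,3,5,6,7}:10  {3,4,5,6,7}:10
  |U|=6: {0,3,4,5,6,7}:15  {1,2,3,5,6,7}:15  {2,3,4,5,6,7}:20
  start at 0(c): 35
  start at 1(e): 35
sum over floor = 70

70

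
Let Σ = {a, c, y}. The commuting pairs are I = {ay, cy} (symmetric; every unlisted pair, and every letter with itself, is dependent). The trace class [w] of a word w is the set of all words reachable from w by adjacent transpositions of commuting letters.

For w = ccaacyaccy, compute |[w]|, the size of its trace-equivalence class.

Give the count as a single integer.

45

drop 0:c onto floor
drop 1:c onto {0:c}
drop 2:a onto {1:c}
drop 3:a onto {2:a}
drop 4:c onto {3:a}
drop 5:y onto floor
drop 6:a onto {4:c}
drop 7:c onto {6:a}
drop 8:c onto {7:c}
drop 9:y onto {5:y}
ground layer = {0:c, 5:y}
drop-orders for the pieces not yet dropped (sum over which currently-grounded one goes next):
  1 to go: {8} 1  {9} 1
  2 to go: {5,9} 1  {7,8} 1  {8,9} 2
  3 to go: {5,8,9} 3  {6,7,8} 1  {7,8,9} 3
  4 to go: {4,6,7,8} 1  {5,7,8,9} 6  {6,7,8,9} 4
  5 to go: {3,4,6,7,8} 1  {4,6,7,8,9} 5  {5,6,7,8,9} 10
  6 to go: {2,3,4,6,7,8} 1  {3,4,6,7,8,9} 6  {4,5,6,7,8,9} 15
  7 to go: {1,2,3,4,6,7,8} 1  {2,3,4,6,7,8,9} 7  {3,4,5,6,7,8,9} 21
  8 to go: {0,1,2,3,4,6,7,8} 1  {1,2,3,4,6,7,8,9} 8  {2,3,4,5,6,7,8,9} 28
  if 0:c drops first: 36 orders
  if 5:y drops first: 9 orders
heap linearizations: 45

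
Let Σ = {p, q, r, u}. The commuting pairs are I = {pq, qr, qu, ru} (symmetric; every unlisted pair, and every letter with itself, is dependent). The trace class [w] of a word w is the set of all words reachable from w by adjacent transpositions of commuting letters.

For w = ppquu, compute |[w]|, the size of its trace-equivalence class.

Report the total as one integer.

drop 0:p onto floor
drop 1:p onto {0:p}
drop 2:q onto floor
drop 3:u onto {1:p}
drop 4:u onto {3:u}
ground layer = {0:p, 2:q}
drop-orders for the pieces not yet dropped (sum over which currently-grounded one goes next):
  1 to go: {2} 1  {4} 1
  2 to go: {2,4} 2  {3,4} 1
  3 to go: {1,3,4} 1  {2,3,4} 3
  if 0:p drops first: 4 orders
  if 2:q drops first: 1 orders
heap linearizations: 5

5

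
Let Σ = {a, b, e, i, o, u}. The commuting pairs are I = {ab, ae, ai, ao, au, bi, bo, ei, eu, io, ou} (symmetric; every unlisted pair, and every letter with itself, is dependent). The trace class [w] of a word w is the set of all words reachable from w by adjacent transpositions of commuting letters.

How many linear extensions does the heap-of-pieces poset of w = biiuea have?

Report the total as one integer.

54

drop 0:b onto floor
drop 1:i onto floor
drop 2:i onto {1:i}
drop 3:u onto {0:b, 2:i}
drop 4:e onto {0:b}
drop 5:a onto floor
ground layer = {0:b, 1:i, 5:a}
drop-orders for the pieces not yet dropped (sum over which currently-grounded one goes next):
  1 to go: {3} 1  {4} 1  {5} 1
  2 to go: {2,3} 1  {3,4} 2  {3,5} 2  {4,5} 2
  3 to go: {0,3,4} 2  {1,2,3} 1  {2,3,4} 3  {2,3,5} 3  {3,4,5} 6
  4 to go: {0,2,3,4} 5  {0,3,4,5} 8  {1,2,3,4} 4  {1,2,3,5} 4  {2,3,4,5} 12
  if 0:b drops first: 20 orders
  if 1:i drops first: 25 orders
  if 5:a drops first: 9 orders
heap linearizations: 54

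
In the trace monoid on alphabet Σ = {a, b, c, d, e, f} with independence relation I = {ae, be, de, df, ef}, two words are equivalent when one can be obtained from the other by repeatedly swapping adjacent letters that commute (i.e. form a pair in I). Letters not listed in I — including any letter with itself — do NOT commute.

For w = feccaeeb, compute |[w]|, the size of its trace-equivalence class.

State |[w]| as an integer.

0(f) covers ∅
1(e) covers ∅
2(c) covers 0:f, 1:e
3(c) covers 2:c
4(a) covers 3:c
5(e) covers 3:c
6(e) covers 5:e
7(b) covers 4:a
floor of heap: 0:f, 1:e
completions by unplaced set U, small U first (add the entries for U minus each lowest piece of U):
  |U|=1: {6}:1  {7}:1
  |U|=2: {4,7}:1  {5,6}:1  {6,7}:2
  |U|=3: {4,6,7}:3  {5,6,7}:3
  |U|=4: {4,5,6,7}:6
  |U|=5: {3,4,5,6,7}:6
  |U|=6: {2,3,4,5,6,7}:6
  start at 0(f): 6
  start at 1(e): 6
sum over floor = 12

12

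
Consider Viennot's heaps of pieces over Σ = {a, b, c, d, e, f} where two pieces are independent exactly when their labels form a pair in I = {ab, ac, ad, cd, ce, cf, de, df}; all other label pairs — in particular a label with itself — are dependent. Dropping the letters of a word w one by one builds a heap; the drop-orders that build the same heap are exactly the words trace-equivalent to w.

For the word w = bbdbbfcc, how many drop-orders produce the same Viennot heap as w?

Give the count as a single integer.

3

piece 0:b — minimal
piece 1:b rests on {0:b}
piece 2:d rests on {1:b}
piece 3:b rests on {2:d}
piece 4:b rests on {3:b}
piece 5:f rests on {4:b}
piece 6:c rests on {4:b}
piece 7:c rests on {6:c}
minimal pieces: {0:b}
ways to finish when only these pieces remain (= sum over removing one remaining piece with nothing left below it):
  1 left: {5}→1  {7}→1
  2 left: {5,7}→2  {6,7}→1
  3 left: {5,6,7}→3
  4 left: {4,5,6,7}→3
  5 left: {3,4,5,6,7}→3
  6 left: {2,3,4,5,6,7}→3
  placing 0:b first → 3 extensions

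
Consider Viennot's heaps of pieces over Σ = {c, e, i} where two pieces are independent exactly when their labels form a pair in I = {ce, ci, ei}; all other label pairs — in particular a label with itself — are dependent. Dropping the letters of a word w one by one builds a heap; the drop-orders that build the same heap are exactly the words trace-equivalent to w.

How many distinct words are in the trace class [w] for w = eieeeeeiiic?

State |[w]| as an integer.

2310

0(e) covers ∅
1(i) covers ∅
2(e) covers 0:e
3(e) covers 2:e
4(e) covers 3:e
5(e) covers 4:e
6(e) covers 5:e
7(i) covers 1:i
8(i) covers 7:i
9(i) covers 8:i
10(c) covers ∅
floor of heap: 0:e, 1:i, 10:c
completions by unplaced set U, small U first (add the entries for U minus each lowest piece of U):
  |U|=1: {6}:1  {9}:1  {10}:1
  |U|=2: {5,6}:1  {6,9}:2  {6,10}:2  {8,9}:1  {9,10}:2
  |U|=3: {4,5,6}:1  {5,6,9}:3  {5,6,10}:3  {6,8,9}:3  {6,9,10}:6  {7,8,9}:1  {8,9,10}:3
  |U|=4: {1,7,8,9}:1  {3,4,5,6}:1  {4,5,6,9}:4  {4,5,6,10}:4  {5,6,8,9}:6  {5,6,9,10}:12  {6,7,8,9}:4  {6,8,9,10}:12  {7,8,9,10}:4
  |U|=5: {1,6,7,8,9}:5  {1,7,8,9,10}:5  {2,3,4,5,6}:1  {3,4,5,6,9}:5  {3,4,5,6,10}:5  {4,5,6,8,9}:10  {4,5,6,9,10}:20  {5,6,7,8,9}:10  {5,6,8,9,10}:30  {6,7,8,9,10}:20
  |U|=6: {0,2,3,4,5,6}:1  {1,5,6,7,8,9}:15  {1,6,7,8,9,10}:30  {2,3,4,5,6,9}:6  {2,3,4,5,6,10}:6  {3,4,5,6,8,9}:15  {3,4,5,6,9,10}:30  {4,5,6,7,8,9}:20  {4,5,6,8,9,10}:60  {5,6,7,8,9,10}:60
  |U|=7: {0,2,3,4,5,6,9}:7  {0,2,3,4,5,6,10}:7  {1,4,5,6,7,8,9}:35  {1,5,6,7,8,9,10}:105  {2,3,4,5,6,8,9}:21  {2,3,4,5,6,9,10}:42  {3,4,5,6,7,8,9}:35  {3,4,5,6,8,9,10}:105  {4,5,6,7,8,9,10}:140
  |U|=8: {0,2,3,4,5,6,8,9}:28  {0,2,3,4,5,6,9,10}:56  {1,3,4,5,6,7,8,9}:70  {1,4,5,6,7,8,9,10}:280  {2,3,4,5,6,7,8,9}:56  {2,3,4,5,6,8,9,10}:168  {3,4,5,6,7,8,9,10}:280
  |U|=9: {0,2,3,4,5,6,7,8,9}:84  {0,2,3,4,5,6,8,9,10}:252  {1,2,3,4,5,6,7,8,9}:126  {1,3,4,5,6,7,8,9,10}:630  {2,3,4,5,6,7,8,9,10}:504
  start at 0(e): 1260
  start at 1(i): 840
  start at 10(c): 210
sum over floor = 2310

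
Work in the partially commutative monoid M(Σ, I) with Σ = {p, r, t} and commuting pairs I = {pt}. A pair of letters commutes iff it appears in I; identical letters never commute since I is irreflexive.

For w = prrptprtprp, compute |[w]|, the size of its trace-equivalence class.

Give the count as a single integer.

piece 0:p — minimal
piece 1:r rests on {0:p}
piece 2:r rests on {1:r}
piece 3:p rests on {2:r}
piece 4:t rests on {2:r}
piece 5:p rests on {3:p}
piece 6:r rests on {4:t, 5:p}
piece 7:t rests on {6:r}
piece 8:p rests on {6:r}
piece 9:r rests on {7:t, 8:p}
piece 10:p rests on {9:r}
minimal pieces: {0:p}
ways to finish when only these pieces remain (= sum over removing one remaining piece with nothing left below it):
  1 left: {10}→1
  2 left: {9,10}→1
  3 left: {7,9,10}→1  {8,9,10}→1
  4 left: {7,8,9,10}→2
  5 left: {6,7,8,9,10}→2
  6 left: {4,6,7,8,9,10}→2  {5,6,7,8,9,10}→2
  7 left: {3,5,6,7,8,9,10}→2  {4,5,6,7,8,9,10}→4
  8 left: {3,4,5,6,7,8,9,10}→6
  9 left: {2,3,4,5,6,7,8,9,10}→6
  placing 0:p first → 6 extensions

6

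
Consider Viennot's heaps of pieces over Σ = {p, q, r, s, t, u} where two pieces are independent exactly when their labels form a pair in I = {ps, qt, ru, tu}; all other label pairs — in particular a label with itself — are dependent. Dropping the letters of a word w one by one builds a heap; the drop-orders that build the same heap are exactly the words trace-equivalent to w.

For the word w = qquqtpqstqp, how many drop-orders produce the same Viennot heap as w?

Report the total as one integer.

drop 0:q onto floor
drop 1:q onto {0:q}
drop 2:u onto {1:q}
drop 3:q onto {2:u}
drop 4:t onto floor
drop 5:p onto {3:q, 4:t}
drop 6:q onto {5:p}
drop 7:s onto {6:q}
drop 8:t onto {7:s}
drop 9:q onto {7:s}
drop 10:p onto {8:t, 9:q}
ground layer = {0:q, 4:t}
drop-orders for the pieces not yet dropped (sum over which currently-grounded one goes next):
  1 to go: {10} 1
  2 to go: {8,10} 1  {9,10} 1
  3 to go: {8,9,10} 2
  4 to go: {7,8,9,10} 2
  5 to go: {6,7,8,9,10} 2
  6 to go: {5,6,7,8,9,10} 2
  7 to go: {3,5,6,7,8,9,10} 2  {4,5,6,7,8,9,10} 2
  8 to go: {2,3,5,6,7,8,9,10} 2  {3,4,5,6,7,8,9,10} 4
  9 to go: {1,2,3,5,6,7,8,9,10} 2  {2,3,4,5,6,7,8,9,10} 6
  if 0:q drops first: 8 orders
  if 4:t drops first: 2 orders
heap linearizations: 10

10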